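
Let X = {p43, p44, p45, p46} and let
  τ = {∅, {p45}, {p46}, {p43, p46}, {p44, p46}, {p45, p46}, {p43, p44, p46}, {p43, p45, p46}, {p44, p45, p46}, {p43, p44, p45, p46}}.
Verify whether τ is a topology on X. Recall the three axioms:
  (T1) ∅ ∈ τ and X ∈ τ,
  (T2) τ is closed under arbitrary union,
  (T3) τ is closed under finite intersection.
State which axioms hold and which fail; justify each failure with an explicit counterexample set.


τ IS a topology on X.

Axiom (T1): ∅ ∈ τ? Yes; X ∈ τ? Yes.
Axiom (T2/T3): check pairwise unions and intersections of members of τ.
All pairwise intersections and unions checked — each lies in τ. Therefore τ satisfies (T1), (T2), (T3): it IS a topology on X.


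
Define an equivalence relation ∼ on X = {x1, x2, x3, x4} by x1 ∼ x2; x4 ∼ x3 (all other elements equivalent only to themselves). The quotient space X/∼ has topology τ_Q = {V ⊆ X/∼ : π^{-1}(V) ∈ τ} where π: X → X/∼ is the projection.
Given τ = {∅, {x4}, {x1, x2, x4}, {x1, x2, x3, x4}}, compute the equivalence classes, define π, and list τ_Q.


X/∼ = {[x1=x2], [x3=x4]}; |τ_Q| = 2.

Equivalence classes: [x1=x2], [x3=x4].
Quotient map π: X → X/∼ sends x1 ↦ [x1=x2], x2 ↦ [x1=x2], x3 ↦ [x3=x4], x4 ↦ [x3=x4].
For each subset V ⊆ X/∼, compute π^{-1}(V) ⊆ X and check whether π^{-1}(V) ∈ τ. V is open in τ_Q iff π^{-1}(V) ∈ τ.
  V = {}: π^{-1}(V) = ∅ ∈ τ ✓.
  V = {[x1=x2]}: π^{-1}(V) = {x1, x2} ∉ τ ✗.
  V = {[x3=x4]}: π^{-1}(V) = {x3, x4} ∉ τ ✗.
  V = {[x1=x2], [x3=x4]}: π^{-1}(V) = {x1, x2, x3, x4} ∈ τ ✓.
Open sets in the quotient: τ_Q = {{}, {[x1=x2], [x3=x4]}} (2 elements).


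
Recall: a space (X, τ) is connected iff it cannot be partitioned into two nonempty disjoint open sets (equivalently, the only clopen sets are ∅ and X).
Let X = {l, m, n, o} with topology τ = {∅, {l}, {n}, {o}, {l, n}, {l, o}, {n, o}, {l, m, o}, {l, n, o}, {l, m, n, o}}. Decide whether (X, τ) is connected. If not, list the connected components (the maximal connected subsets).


(X, τ) is disconnected; components = [{n}, {l, m, o}].

Find clopen sets (U ∈ τ with X ∖ U ∈ τ):
  U = ∅, X ∖ U = {l, m, n, o} — both open, so U is clopen.
  U = {n}, X ∖ U = {l, m, o} — both open, so U is clopen.
  U = {l, m, o}, X ∖ U = {n} — both open, so U is clopen.
  U = {l, m, n, o}, X ∖ U = ∅ — both open, so U is clopen.
Nontrivial clopen(s) exist: e.g. {n}. So (X, τ) is disconnected.
Compute connected components by grouping points that agree on all clopens:
  component: {n}
  component: {l, m, o}


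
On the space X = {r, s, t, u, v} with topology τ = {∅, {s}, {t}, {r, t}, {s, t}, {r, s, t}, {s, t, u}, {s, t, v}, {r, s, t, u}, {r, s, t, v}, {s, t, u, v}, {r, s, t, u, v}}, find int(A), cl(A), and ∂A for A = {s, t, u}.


int(A) = {s, t, u}, cl(A) = {r, s, t, u, v}, ∂A = {r, v}.

Closed sets in (X, τ) are complements of opens:
  closed(X, τ) = {∅, {r}, {u}, {v}, {r, u}, {r, v}, {u, v}, {r, u, v}, {s, u, v}, {r, s, u, v}, {r, t, u, v}, {r, s, t, u, v}}.
int(A) = ⋃ {U ∈ τ : U ⊆ A}. Opens contained in A: ∅, {s}, {t}, {s, t}, {s, t, u}.
Taking the union of these: int(A) = {s, t, u}.
cl(A) = ⋂ {C closed : A ⊆ C}. Closed sets containing A: {r, s, t, u, v}.
Intersecting these: cl(A) = {r, s, t, u, v}.
∂A = cl(A) ∖ int(A) = {r, s, t, u, v} ∖ {s, t, u} = {r, v}.


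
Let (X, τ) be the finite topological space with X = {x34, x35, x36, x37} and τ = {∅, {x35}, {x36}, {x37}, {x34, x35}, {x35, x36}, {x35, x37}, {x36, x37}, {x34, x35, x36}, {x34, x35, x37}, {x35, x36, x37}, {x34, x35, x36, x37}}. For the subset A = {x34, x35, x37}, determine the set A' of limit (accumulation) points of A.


A' = {x34}

For each x ∈ X, list the open sets U ∈ τ with x ∈ U, then check whether U ∩ (A ∖ {x}) ≠ ∅ for every such U.
  x = x34: opens ∋ x are {x34, x35}, {x34, x35, x36}, {x34, x35, x37}, {x34, x35, x36, x37}; each meets A ∖ {x34}, so x IS a limit point.
  x = x35: open {x35} ∋ x has {x35} ∩ (A ∖ {x35}) = ∅, so x is NOT a limit point.
  x = x36: open {x36} ∋ x has {x36} ∩ (A ∖ {x36}) = ∅, so x is NOT a limit point.
  x = x37: open {x37} ∋ x has {x37} ∩ (A ∖ {x37}) = ∅, so x is NOT a limit point.
Collecting: A' = {x34}.


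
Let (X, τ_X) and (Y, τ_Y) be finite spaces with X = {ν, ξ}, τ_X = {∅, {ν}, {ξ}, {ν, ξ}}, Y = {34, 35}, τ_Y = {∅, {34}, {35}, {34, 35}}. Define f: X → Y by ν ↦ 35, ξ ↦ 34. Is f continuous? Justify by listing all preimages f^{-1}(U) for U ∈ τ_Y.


f IS continuous.

Compute f^{-1}(U) for each U ∈ τ_Y:
  U = ∅: f^{-1}(U) = ∅ ∈ τ_X ✓.
  U = {34}: f^{-1}(U) = {ξ} ∈ τ_X ✓.
  U = {35}: f^{-1}(U) = {ν} ∈ τ_X ✓.
  U = {34, 35}: f^{-1}(U) = {ν, ξ} ∈ τ_X ✓.
Every preimage lies in τ_X, so f IS continuous.


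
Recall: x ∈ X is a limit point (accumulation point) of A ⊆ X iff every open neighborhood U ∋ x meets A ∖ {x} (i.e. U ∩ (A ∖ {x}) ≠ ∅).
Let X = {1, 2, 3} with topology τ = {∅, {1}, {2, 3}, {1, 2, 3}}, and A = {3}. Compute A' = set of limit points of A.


A' = {2}

For each x ∈ X, list the open sets U ∈ τ with x ∈ U, then check whether U ∩ (A ∖ {x}) ≠ ∅ for every such U.
  x = 1: open {1} ∋ x has {1} ∩ (A ∖ {1}) = ∅, so x is NOT a limit point.
  x = 2: opens ∋ x are {2, 3}, {1, 2, 3}; each meets A ∖ {2}, so x IS a limit point.
  x = 3: open {2, 3} ∋ x has {2, 3} ∩ (A ∖ {3}) = ∅, so x is NOT a limit point.
Collecting: A' = {2}.


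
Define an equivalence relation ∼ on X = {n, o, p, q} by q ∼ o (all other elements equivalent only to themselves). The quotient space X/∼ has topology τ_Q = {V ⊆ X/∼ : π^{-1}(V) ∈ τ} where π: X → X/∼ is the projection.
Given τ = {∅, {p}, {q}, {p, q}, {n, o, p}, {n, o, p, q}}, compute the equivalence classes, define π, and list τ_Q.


X/∼ = {[n], [o=q], [p]}; |τ_Q| = 3.

Equivalence classes: [n], [o=q], [p].
Quotient map π: X → X/∼ sends n ↦ [n], o ↦ [o=q], p ↦ [p], q ↦ [o=q].
For each subset V ⊆ X/∼, compute π^{-1}(V) ⊆ X and check whether π^{-1}(V) ∈ τ. V is open in τ_Q iff π^{-1}(V) ∈ τ.
  V = {}: π^{-1}(V) = ∅ ∈ τ ✓.
  V = {[n]}: π^{-1}(V) = {n} ∉ τ ✗.
  V = {[o=q]}: π^{-1}(V) = {o, q} ∉ τ ✗.
  V = {[n], [o=q]}: π^{-1}(V) = {n, o, q} ∉ τ ✗.
  V = {[p]}: π^{-1}(V) = {p} ∈ τ ✓.
  V = {[n], [p]}: π^{-1}(V) = {n, p} ∉ τ ✗.
  V = {[o=q], [p]}: π^{-1}(V) = {o, p, q} ∉ τ ✗.
  V = {[n], [o=q], [p]}: π^{-1}(V) = {n, o, p, q} ∈ τ ✓.
Open sets in the quotient: τ_Q = {{}, {[p]}, {[n], [o=q], [p]}} (3 elements).


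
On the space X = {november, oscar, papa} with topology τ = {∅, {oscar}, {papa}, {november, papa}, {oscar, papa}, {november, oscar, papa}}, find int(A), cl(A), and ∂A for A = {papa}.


int(A) = {papa}, cl(A) = {november, papa}, ∂A = {november}.

Closed sets in (X, τ) are complements of opens:
  closed(X, τ) = {∅, {november}, {oscar}, {november, oscar}, {november, papa}, {november, oscar, papa}}.
int(A) = ⋃ {U ∈ τ : U ⊆ A}. Opens contained in A: ∅, {papa}.
Taking the union of these: int(A) = {papa}.
cl(A) = ⋂ {C closed : A ⊆ C}. Closed sets containing A: {november, papa}, {november, oscar, papa}.
Intersecting these: cl(A) = {november, papa}.
∂A = cl(A) ∖ int(A) = {november, papa} ∖ {papa} = {november}.


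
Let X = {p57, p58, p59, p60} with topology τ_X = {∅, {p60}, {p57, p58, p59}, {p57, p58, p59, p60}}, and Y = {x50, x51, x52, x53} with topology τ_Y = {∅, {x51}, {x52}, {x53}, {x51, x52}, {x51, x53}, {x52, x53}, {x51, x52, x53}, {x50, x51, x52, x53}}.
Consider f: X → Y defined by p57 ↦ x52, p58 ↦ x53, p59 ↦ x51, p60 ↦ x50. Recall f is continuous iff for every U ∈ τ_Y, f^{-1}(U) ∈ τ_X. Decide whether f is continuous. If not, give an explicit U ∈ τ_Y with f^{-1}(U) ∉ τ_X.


f is NOT continuous.

Compute f^{-1}(U) for each U ∈ τ_Y:
  U = ∅: f^{-1}(U) = ∅ ∈ τ_X ✓.
  U = {x51}: f^{-1}(U) = {p59} ∉ τ_X ✗.
  U = {x52}: f^{-1}(U) = {p57} ∉ τ_X ✗.
  U = {x53}: f^{-1}(U) = {p58} ∉ τ_X ✗.
  U = {x51, x52}: f^{-1}(U) = {p57, p59} ∉ τ_X ✗.
  U = {x51, x53}: f^{-1}(U) = {p58, p59} ∉ τ_X ✗.
  U = {x52, x53}: f^{-1}(U) = {p57, p58} ∉ τ_X ✗.
  U = {x51, x52, x53}: f^{-1}(U) = {p57, p58, p59} ∈ τ_X ✓.
  U = {x50, x51, x52, x53}: f^{-1}(U) = {p57, p58, p59, p60} ∈ τ_X ✓.
Found U = {x51} with f^{-1}(U) = {p59} not in τ_X. Therefore f is NOT continuous.


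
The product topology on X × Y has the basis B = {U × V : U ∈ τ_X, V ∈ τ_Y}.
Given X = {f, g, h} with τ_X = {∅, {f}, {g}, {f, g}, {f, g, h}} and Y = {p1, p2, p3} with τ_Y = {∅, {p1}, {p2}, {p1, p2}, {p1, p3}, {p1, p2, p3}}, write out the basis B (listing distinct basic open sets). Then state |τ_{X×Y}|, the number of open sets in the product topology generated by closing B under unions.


Basis B = {∅ × ∅, {f} × {p1}, {f} × {p2}, {g} × {p1}, {g} × {p2}, {f} × {p1, p2}, {f} × {p1, p3}, {f, g} × {p1}, {f, g} × {p2}, {g} × {p1, p2}, {g} × {p1, p3}, {f} × {p1, p2, p3}, {f, g, h} × {p1}, {f, g, h} × {p2}, {g} × {p1, p2, p3}, {f, g} × {p1, p2}, {f, g} × {p1, p3}, {f, g} × {p1, p2, p3}, {f, g, h} × {p1, p2}, {f, g, h} × {p1, p3}, {f, g, h} × {p1, p2, p3}}; |τ_{X×Y}| = 70.

Enumerate products U × V with U ∈ τ_X, V ∈ τ_Y (deduplicated):
  ∅ × ∅ = {} (∅)
  {f} × {p1} = {(f,p1)}
  {f} × {p2} = {(f,p2)}
  {g} × {p1} = {(g,p1)}
  {g} × {p2} = {(g,p2)}
  {f} × {p1, p2} = {(f,p1), (f,p2)}
  {f} × {p1, p3} = {(f,p1), (f,p3)}
  {f, g} × {p1} = {(f,p1), (g,p1)}
  {f, g} × {p2} = {(f,p2), (g,p2)}
  {g} × {p1, p2} = {(g,p1), (g,p2)}
  {g} × {p1, p3} = {(g,p1), (g,p3)}
  {f} × {p1, p2, p3} = {(f,p1), (f,p2), (f,p3)}
  {f, g, h} × {p1} = {(f,p1), (g,p1), (h,p1)}
  {f, g, h} × {p2} = {(f,p2), (g,p2), (h,p2)}
  {g} × {p1, p2, p3} = {(g,p1), (g,p2), (g,p3)}
  {f, g} × {p1, p2} = {(f,p1), (f,p2), (g,p1), (g,p2)}
  {f, g} × {p1, p3} = {(f,p1), (f,p3), (g,p1), (g,p3)}
  {f, g} × {p1, p2, p3} = {(f,p1), (f,p2), (f,p3), (g,p1), (g,p2), (g,p3)}
  {f, g, h} × {p1, p2} = {(f,p1), (f,p2), (g,p1), (g,p2), (h,p1), (h,p2)}
  {f, g, h} × {p1, p3} = {(f,p1), (f,p3), (g,p1), (g,p3), (h,p1), (h,p3)}
  {f, g, h} × {p1, p2, p3} = {(f,p1), (f,p2), (f,p3), (g,p1), (g,p2), (g,p3), (h,p1), (h,p2), (h,p3)}
These 21 distinct sets form the basis B.
Close under arbitrary unions to get τ_{X×Y}; counting gives |τ_{X×Y}| = 70.


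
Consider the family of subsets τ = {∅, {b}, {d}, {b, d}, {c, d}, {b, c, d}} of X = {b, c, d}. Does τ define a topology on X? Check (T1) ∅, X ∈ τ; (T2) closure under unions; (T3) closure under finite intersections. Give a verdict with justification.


τ IS a topology on X.

Axiom (T1): ∅ ∈ τ? Yes; X ∈ τ? Yes.
Axiom (T2/T3): check pairwise unions and intersections of members of τ.
All pairwise intersections and unions checked — each lies in τ. Therefore τ satisfies (T1), (T2), (T3): it IS a topology on X.


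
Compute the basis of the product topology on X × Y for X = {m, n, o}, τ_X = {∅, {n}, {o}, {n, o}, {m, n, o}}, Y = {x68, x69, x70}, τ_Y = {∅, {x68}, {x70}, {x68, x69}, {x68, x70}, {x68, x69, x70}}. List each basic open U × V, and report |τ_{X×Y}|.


Basis B = {∅ × ∅, {n} × {x68}, {n} × {x70}, {o} × {x68}, {o} × {x70}, {n} × {x68, x69}, {n} × {x68, x70}, {n, o} × {x68}, {n, o} × {x70}, {o} × {x68, x69}, {o} × {x68, x70}, {m, n, o} × {x68}, {m, n, o} × {x70}, {n} × {x68, x69, x70}, {o} × {x68, x69, x70}, {n, o} × {x68, x69}, {n, o} × {x68, x70}, {m, n, o} × {x68, x69}, {m, n, o} × {x68, x70}, {n, o} × {x68, x69, x70}, {m, n, o} × {x68, x69, x70}}; |τ_{X×Y}| = 70.

Enumerate products U × V with U ∈ τ_X, V ∈ τ_Y (deduplicated):
  ∅ × ∅ = {} (∅)
  {n} × {x68} = {(n,x68)}
  {n} × {x70} = {(n,x70)}
  {o} × {x68} = {(o,x68)}
  {o} × {x70} = {(o,x70)}
  {n} × {x68, x69} = {(n,x68), (n,x69)}
  {n} × {x68, x70} = {(n,x68), (n,x70)}
  {n, o} × {x68} = {(n,x68), (o,x68)}
  {n, o} × {x70} = {(n,x70), (o,x70)}
  {o} × {x68, x69} = {(o,x68), (o,x69)}
  {o} × {x68, x70} = {(o,x68), (o,x70)}
  {m, n, o} × {x68} = {(m,x68), (n,x68), (o,x68)}
  {m, n, o} × {x70} = {(m,x70), (n,x70), (o,x70)}
  {n} × {x68, x69, x70} = {(n,x68), (n,x69), (n,x70)}
  {o} × {x68, x69, x70} = {(o,x68), (o,x69), (o,x70)}
  {n, o} × {x68, x69} = {(n,x68), (n,x69), (o,x68), (o,x69)}
  {n, o} × {x68, x70} = {(n,x68), (n,x70), (o,x68), (o,x70)}
  {m, n, o} × {x68, x69} = {(m,x68), (m,x69), (n,x68), (n,x69), (o,x68), (o,x69)}
  {m, n, o} × {x68, x70} = {(m,x68), (m,x70), (n,x68), (n,x70), (o,x68), (o,x70)}
  {n, o} × {x68, x69, x70} = {(n,x68), (n,x69), (n,x70), (o,x68), (o,x69), (o,x70)}
  {m, n, o} × {x68, x69, x70} = {(m,x68), (m,x69), (m,x70), (n,x68), (n,x69), (n,x70), (o,x68), (o,x69), (o,x70)}
These 21 distinct sets form the basis B.
Close under arbitrary unions to get τ_{X×Y}; counting gives |τ_{X×Y}| = 70.


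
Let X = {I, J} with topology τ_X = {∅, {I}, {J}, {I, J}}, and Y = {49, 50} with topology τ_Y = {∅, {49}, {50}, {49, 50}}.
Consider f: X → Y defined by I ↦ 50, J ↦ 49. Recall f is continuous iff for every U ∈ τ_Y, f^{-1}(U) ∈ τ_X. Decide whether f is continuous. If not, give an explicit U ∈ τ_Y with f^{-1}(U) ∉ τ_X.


f IS continuous.

Compute f^{-1}(U) for each U ∈ τ_Y:
  U = ∅: f^{-1}(U) = ∅ ∈ τ_X ✓.
  U = {49}: f^{-1}(U) = {J} ∈ τ_X ✓.
  U = {50}: f^{-1}(U) = {I} ∈ τ_X ✓.
  U = {49, 50}: f^{-1}(U) = {I, J} ∈ τ_X ✓.
Every preimage lies in τ_X, so f IS continuous.


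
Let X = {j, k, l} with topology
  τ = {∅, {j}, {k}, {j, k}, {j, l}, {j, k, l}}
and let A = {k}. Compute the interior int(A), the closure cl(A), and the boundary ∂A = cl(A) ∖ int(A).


int(A) = {k}, cl(A) = {k}, ∂A = ∅.

Closed sets in (X, τ) are complements of opens:
  closed(X, τ) = {∅, {k}, {l}, {j, l}, {k, l}, {j, k, l}}.
int(A) = ⋃ {U ∈ τ : U ⊆ A}. Opens contained in A: ∅, {k}.
Taking the union of these: int(A) = {k}.
cl(A) = ⋂ {C closed : A ⊆ C}. Closed sets containing A: {k}, {k, l}, {j, k, l}.
Intersecting these: cl(A) = {k}.
∂A = cl(A) ∖ int(A) = {k} ∖ {k} = ∅.


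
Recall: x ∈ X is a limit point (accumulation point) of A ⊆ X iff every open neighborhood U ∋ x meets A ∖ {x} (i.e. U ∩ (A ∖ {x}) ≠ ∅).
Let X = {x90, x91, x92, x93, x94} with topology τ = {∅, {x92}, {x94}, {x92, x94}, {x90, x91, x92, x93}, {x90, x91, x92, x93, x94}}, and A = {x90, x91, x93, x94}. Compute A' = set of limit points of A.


A' = {x90, x91, x93}

For each x ∈ X, list the open sets U ∈ τ with x ∈ U, then check whether U ∩ (A ∖ {x}) ≠ ∅ for every such U.
  x = x90: opens ∋ x are {x90, x91, x92, x93}, {x90, x91, x92, x93, x94}; each meets A ∖ {x90}, so x IS a limit point.
  x = x91: opens ∋ x are {x90, x91, x92, x93}, {x90, x91, x92, x93, x94}; each meets A ∖ {x91}, so x IS a limit point.
  x = x92: open {x92} ∋ x has {x92} ∩ (A ∖ {x92}) = ∅, so x is NOT a limit point.
  x = x93: opens ∋ x are {x90, x91, x92, x93}, {x90, x91, x92, x93, x94}; each meets A ∖ {x93}, so x IS a limit point.
  x = x94: open {x94} ∋ x has {x94} ∩ (A ∖ {x94}) = ∅, so x is NOT a limit point.
Collecting: A' = {x90, x91, x93}.


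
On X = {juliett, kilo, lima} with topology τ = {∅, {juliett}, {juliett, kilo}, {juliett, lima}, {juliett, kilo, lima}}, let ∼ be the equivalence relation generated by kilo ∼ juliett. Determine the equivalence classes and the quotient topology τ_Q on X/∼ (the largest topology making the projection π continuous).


X/∼ = {[juliett=kilo], [lima]}; |τ_Q| = 3.

Equivalence classes: [juliett=kilo], [lima].
Quotient map π: X → X/∼ sends juliett ↦ [juliett=kilo], kilo ↦ [juliett=kilo], lima ↦ [lima].
For each subset V ⊆ X/∼, compute π^{-1}(V) ⊆ X and check whether π^{-1}(V) ∈ τ. V is open in τ_Q iff π^{-1}(V) ∈ τ.
  V = {}: π^{-1}(V) = ∅ ∈ τ ✓.
  V = {[juliett=kilo]}: π^{-1}(V) = {juliett, kilo} ∈ τ ✓.
  V = {[lima]}: π^{-1}(V) = {lima} ∉ τ ✗.
  V = {[juliett=kilo], [lima]}: π^{-1}(V) = {juliett, kilo, lima} ∈ τ ✓.
Open sets in the quotient: τ_Q = {{}, {[juliett=kilo]}, {[juliett=kilo], [lima]}} (3 elements).


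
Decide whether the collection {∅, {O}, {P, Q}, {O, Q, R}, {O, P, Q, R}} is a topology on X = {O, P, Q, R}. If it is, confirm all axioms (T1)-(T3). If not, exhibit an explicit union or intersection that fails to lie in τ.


τ is NOT a topology on X.

Axiom (T1): ∅ ∈ τ? Yes; X ∈ τ? Yes.
Axiom (T2/T3): check pairwise unions and intersections of members of τ.
Counterexample for (T2): {O} ∪ {P, Q} = {O, P, Q} ∉ τ. Therefore τ is NOT a topology.


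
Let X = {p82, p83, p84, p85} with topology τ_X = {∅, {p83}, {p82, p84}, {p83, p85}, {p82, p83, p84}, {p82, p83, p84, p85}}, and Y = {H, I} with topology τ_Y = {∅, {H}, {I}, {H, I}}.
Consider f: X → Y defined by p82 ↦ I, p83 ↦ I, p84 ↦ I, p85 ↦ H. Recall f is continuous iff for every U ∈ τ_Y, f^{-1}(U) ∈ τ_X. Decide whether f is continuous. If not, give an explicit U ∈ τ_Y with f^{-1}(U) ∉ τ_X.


f is NOT continuous.

Compute f^{-1}(U) for each U ∈ τ_Y:
  U = ∅: f^{-1}(U) = ∅ ∈ τ_X ✓.
  U = {H}: f^{-1}(U) = {p85} ∉ τ_X ✗.
  U = {I}: f^{-1}(U) = {p82, p83, p84} ∈ τ_X ✓.
  U = {H, I}: f^{-1}(U) = {p82, p83, p84, p85} ∈ τ_X ✓.
Found U = {H} with f^{-1}(U) = {p85} not in τ_X. Therefore f is NOT continuous.


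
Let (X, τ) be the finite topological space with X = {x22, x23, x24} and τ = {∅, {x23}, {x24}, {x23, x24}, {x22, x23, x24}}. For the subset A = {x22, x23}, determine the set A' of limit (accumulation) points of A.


A' = {x22}

For each x ∈ X, list the open sets U ∈ τ with x ∈ U, then check whether U ∩ (A ∖ {x}) ≠ ∅ for every such U.
  x = x22: opens ∋ x are {x22, x23, x24}; each meets A ∖ {x22}, so x IS a limit point.
  x = x23: open {x23} ∋ x has {x23} ∩ (A ∖ {x23}) = ∅, so x is NOT a limit point.
  x = x24: open {x24} ∋ x has {x24} ∩ (A ∖ {x24}) = ∅, so x is NOT a limit point.
Collecting: A' = {x22}.


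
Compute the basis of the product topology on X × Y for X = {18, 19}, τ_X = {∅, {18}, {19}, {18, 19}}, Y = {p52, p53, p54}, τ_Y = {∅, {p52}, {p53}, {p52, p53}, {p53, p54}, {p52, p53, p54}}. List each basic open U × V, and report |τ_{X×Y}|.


Basis B = {∅ × ∅, {18} × {p52}, {18} × {p53}, {19} × {p52}, {19} × {p53}, {18} × {p52, p53}, {18, 19} × {p52}, {18} × {p53, p54}, {18, 19} × {p53}, {19} × {p52, p53}, {19} × {p53, p54}, {18} × {p52, p53, p54}, {19} × {p52, p53, p54}, {18, 19} × {p52, p53}, {18, 19} × {p53, p54}, {18, 19} × {p52, p53, p54}}; |τ_{X×Y}| = 36.

Enumerate products U × V with U ∈ τ_X, V ∈ τ_Y (deduplicated):
  ∅ × ∅ = {} (∅)
  {18} × {p52} = {(18,p52)}
  {18} × {p53} = {(18,p53)}
  {19} × {p52} = {(19,p52)}
  {19} × {p53} = {(19,p53)}
  {18} × {p52, p53} = {(18,p52), (18,p53)}
  {18, 19} × {p52} = {(18,p52), (19,p52)}
  {18} × {p53, p54} = {(18,p53), (18,p54)}
  {18, 19} × {p53} = {(18,p53), (19,p53)}
  {19} × {p52, p53} = {(19,p52), (19,p53)}
  {19} × {p53, p54} = {(19,p53), (19,p54)}
  {18} × {p52, p53, p54} = {(18,p52), (18,p53), (18,p54)}
  {19} × {p52, p53, p54} = {(19,p52), (19,p53), (19,p54)}
  {18, 19} × {p52, p53} = {(18,p52), (18,p53), (19,p52), (19,p53)}
  {18, 19} × {p53, p54} = {(18,p53), (18,p54), (19,p53), (19,p54)}
  {18, 19} × {p52, p53, p54} = {(18,p52), (18,p53), (18,p54), (19,p52), (19,p53), (19,p54)}
These 16 distinct sets form the basis B.
Close under arbitrary unions to get τ_{X×Y}; counting gives |τ_{X×Y}| = 36.


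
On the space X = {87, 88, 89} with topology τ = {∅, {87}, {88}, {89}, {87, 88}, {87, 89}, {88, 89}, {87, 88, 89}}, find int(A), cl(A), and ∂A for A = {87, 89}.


int(A) = {87, 89}, cl(A) = {87, 89}, ∂A = ∅.

Closed sets in (X, τ) are complements of opens:
  closed(X, τ) = {∅, {87}, {88}, {89}, {87, 88}, {87, 89}, {88, 89}, {87, 88, 89}}.
int(A) = ⋃ {U ∈ τ : U ⊆ A}. Opens contained in A: ∅, {87}, {89}, {87, 89}.
Taking the union of these: int(A) = {87, 89}.
cl(A) = ⋂ {C closed : A ⊆ C}. Closed sets containing A: {87, 89}, {87, 88, 89}.
Intersecting these: cl(A) = {87, 89}.
∂A = cl(A) ∖ int(A) = {87, 89} ∖ {87, 89} = ∅.


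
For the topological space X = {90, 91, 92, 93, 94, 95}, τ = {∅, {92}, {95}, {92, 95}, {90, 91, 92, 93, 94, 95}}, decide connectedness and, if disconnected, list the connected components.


(X, τ) is connected.

Find clopen sets (U ∈ τ with X ∖ U ∈ τ):
  U = ∅, X ∖ U = {90, 91, 92, 93, 94, 95} — both open, so U is clopen.
  U = {90, 91, 92, 93, 94, 95}, X ∖ U = ∅ — both open, so U is clopen.
Only trivial clopens (∅ and X) exist, so (X, τ) is connected.
Compute connected components by grouping points that agree on all clopens:
  component: {90, 91, 92, 93, 94, 95}


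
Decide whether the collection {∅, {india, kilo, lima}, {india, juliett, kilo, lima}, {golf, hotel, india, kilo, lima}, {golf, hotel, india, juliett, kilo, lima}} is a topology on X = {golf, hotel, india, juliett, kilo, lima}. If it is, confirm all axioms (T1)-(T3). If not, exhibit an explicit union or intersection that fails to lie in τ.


τ IS a topology on X.

Axiom (T1): ∅ ∈ τ? Yes; X ∈ τ? Yes.
Axiom (T2/T3): check pairwise unions and intersections of members of τ.
All pairwise intersections and unions checked — each lies in τ. Therefore τ satisfies (T1), (T2), (T3): it IS a topology on X.


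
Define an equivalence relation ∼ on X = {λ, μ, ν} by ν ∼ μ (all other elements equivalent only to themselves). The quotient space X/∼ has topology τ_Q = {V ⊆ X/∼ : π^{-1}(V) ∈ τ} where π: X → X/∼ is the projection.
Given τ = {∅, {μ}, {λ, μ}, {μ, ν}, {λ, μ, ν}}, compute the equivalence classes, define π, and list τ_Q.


X/∼ = {[λ], [μ=ν]}; |τ_Q| = 3.

Equivalence classes: [λ], [μ=ν].
Quotient map π: X → X/∼ sends λ ↦ [λ], μ ↦ [μ=ν], ν ↦ [μ=ν].
For each subset V ⊆ X/∼, compute π^{-1}(V) ⊆ X and check whether π^{-1}(V) ∈ τ. V is open in τ_Q iff π^{-1}(V) ∈ τ.
  V = {}: π^{-1}(V) = ∅ ∈ τ ✓.
  V = {[λ]}: π^{-1}(V) = {λ} ∉ τ ✗.
  V = {[μ=ν]}: π^{-1}(V) = {μ, ν} ∈ τ ✓.
  V = {[λ], [μ=ν]}: π^{-1}(V) = {λ, μ, ν} ∈ τ ✓.
Open sets in the quotient: τ_Q = {{}, {[μ=ν]}, {[λ], [μ=ν]}} (3 elements).


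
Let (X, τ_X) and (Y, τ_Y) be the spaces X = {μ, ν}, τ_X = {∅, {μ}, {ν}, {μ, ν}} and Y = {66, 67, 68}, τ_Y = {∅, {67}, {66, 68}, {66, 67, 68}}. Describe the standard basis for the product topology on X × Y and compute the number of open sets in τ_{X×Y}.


Basis B = {∅ × ∅, {μ} × {67}, {ν} × {67}, {μ} × {66, 68}, {μ, ν} × {67}, {ν} × {66, 68}, {μ} × {66, 67, 68}, {ν} × {66, 67, 68}, {μ, ν} × {66, 68}, {μ, ν} × {66, 67, 68}}; |τ_{X×Y}| = 16.

Enumerate products U × V with U ∈ τ_X, V ∈ τ_Y (deduplicated):
  ∅ × ∅ = {} (∅)
  {μ} × {67} = {(μ,67)}
  {ν} × {67} = {(ν,67)}
  {μ} × {66, 68} = {(μ,66), (μ,68)}
  {μ, ν} × {67} = {(μ,67), (ν,67)}
  {ν} × {66, 68} = {(ν,66), (ν,68)}
  {μ} × {66, 67, 68} = {(μ,66), (μ,67), (μ,68)}
  {ν} × {66, 67, 68} = {(ν,66), (ν,67), (ν,68)}
  {μ, ν} × {66, 68} = {(μ,66), (μ,68), (ν,66), (ν,68)}
  {μ, ν} × {66, 67, 68} = {(μ,66), (μ,67), (μ,68), (ν,66), (ν,67), (ν,68)}
These 10 distinct sets form the basis B.
Close under arbitrary unions to get τ_{X×Y}; counting gives |τ_{X×Y}| = 16.


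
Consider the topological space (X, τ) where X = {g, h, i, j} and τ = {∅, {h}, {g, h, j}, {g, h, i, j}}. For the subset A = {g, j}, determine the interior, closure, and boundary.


int(A) = ∅, cl(A) = {g, i, j}, ∂A = {g, i, j}.

Closed sets in (X, τ) are complements of opens:
  closed(X, τ) = {∅, {i}, {g, i, j}, {g, h, i, j}}.
int(A) = ⋃ {U ∈ τ : U ⊆ A}. Opens contained in A: ∅.
Taking the union of these: int(A) = ∅.
cl(A) = ⋂ {C closed : A ⊆ C}. Closed sets containing A: {g, i, j}, {g, h, i, j}.
Intersecting these: cl(A) = {g, i, j}.
∂A = cl(A) ∖ int(A) = {g, i, j} ∖ ∅ = {g, i, j}.


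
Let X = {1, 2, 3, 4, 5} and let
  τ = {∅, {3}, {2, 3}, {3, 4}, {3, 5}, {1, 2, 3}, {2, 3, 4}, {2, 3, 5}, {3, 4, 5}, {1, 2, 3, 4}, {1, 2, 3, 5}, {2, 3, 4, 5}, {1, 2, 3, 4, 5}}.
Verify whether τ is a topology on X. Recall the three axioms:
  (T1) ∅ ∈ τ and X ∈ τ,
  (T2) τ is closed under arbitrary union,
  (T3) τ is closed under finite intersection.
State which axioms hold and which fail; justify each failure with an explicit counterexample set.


τ IS a topology on X.

Axiom (T1): ∅ ∈ τ? Yes; X ∈ τ? Yes.
Axiom (T2/T3): check pairwise unions and intersections of members of τ.
All pairwise intersections and unions checked — each lies in τ. Therefore τ satisfies (T1), (T2), (T3): it IS a topology on X.


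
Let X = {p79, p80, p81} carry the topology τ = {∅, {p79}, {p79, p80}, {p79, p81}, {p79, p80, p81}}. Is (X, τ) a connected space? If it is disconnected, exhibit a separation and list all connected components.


(X, τ) is connected.

Find clopen sets (U ∈ τ with X ∖ U ∈ τ):
  U = ∅, X ∖ U = {p79, p80, p81} — both open, so U is clopen.
  U = {p79, p80, p81}, X ∖ U = ∅ — both open, so U is clopen.
Only trivial clopens (∅ and X) exist, so (X, τ) is connected.
Compute connected components by grouping points that agree on all clopens:
  component: {p79, p80, p81}


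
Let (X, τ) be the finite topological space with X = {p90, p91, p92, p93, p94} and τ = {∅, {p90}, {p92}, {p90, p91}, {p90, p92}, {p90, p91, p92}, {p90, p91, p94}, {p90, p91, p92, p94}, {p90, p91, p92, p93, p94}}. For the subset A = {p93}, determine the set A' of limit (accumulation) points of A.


A' = ∅

For each x ∈ X, list the open sets U ∈ τ with x ∈ U, then check whether U ∩ (A ∖ {x}) ≠ ∅ for every such U.
  x = p90: open {p90} ∋ x has {p90} ∩ (A ∖ {p90}) = ∅, so x is NOT a limit point.
  x = p91: open {p90, p91} ∋ x has {p90, p91} ∩ (A ∖ {p91}) = ∅, so x is NOT a limit point.
  x = p92: open {p92} ∋ x has {p92} ∩ (A ∖ {p92}) = ∅, so x is NOT a limit point.
  x = p93: open {p90, p91, p92, p93, p94} ∋ x has {p90, p91, p92, p93, p94} ∩ (A ∖ {p93}) = ∅, so x is NOT a limit point.
  x = p94: open {p90, p91, p94} ∋ x has {p90, p91, p94} ∩ (A ∖ {p94}) = ∅, so x is NOT a limit point.
Collecting: A' = ∅.


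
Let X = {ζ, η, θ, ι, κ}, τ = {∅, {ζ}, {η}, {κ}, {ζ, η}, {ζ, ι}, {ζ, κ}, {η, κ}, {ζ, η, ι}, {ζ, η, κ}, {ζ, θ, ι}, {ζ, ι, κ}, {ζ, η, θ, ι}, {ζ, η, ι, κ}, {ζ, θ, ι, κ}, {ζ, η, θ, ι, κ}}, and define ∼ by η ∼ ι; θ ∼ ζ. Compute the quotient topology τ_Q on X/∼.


X/∼ = {[ζ=θ], [η=ι], [κ]}; |τ_Q| = 4.

Equivalence classes: [ζ=θ], [η=ι], [κ].
Quotient map π: X → X/∼ sends ζ ↦ [ζ=θ], η ↦ [η=ι], θ ↦ [ζ=θ], ι ↦ [η=ι], κ ↦ [κ].
For each subset V ⊆ X/∼, compute π^{-1}(V) ⊆ X and check whether π^{-1}(V) ∈ τ. V is open in τ_Q iff π^{-1}(V) ∈ τ.
  V = {}: π^{-1}(V) = ∅ ∈ τ ✓.
  V = {[ζ=θ]}: π^{-1}(V) = {ζ, θ} ∉ τ ✗.
  V = {[η=ι]}: π^{-1}(V) = {η, ι} ∉ τ ✗.
  V = {[ζ=θ], [η=ι]}: π^{-1}(V) = {ζ, η, θ, ι} ∈ τ ✓.
  V = {[κ]}: π^{-1}(V) = {κ} ∈ τ ✓.
  V = {[ζ=θ], [κ]}: π^{-1}(V) = {ζ, θ, κ} ∉ τ ✗.
  V = {[η=ι], [κ]}: π^{-1}(V) = {η, ι, κ} ∉ τ ✗.
  V = {[ζ=θ], [η=ι], [κ]}: π^{-1}(V) = {ζ, η, θ, ι, κ} ∈ τ ✓.
Open sets in the quotient: τ_Q = {{}, {[ζ=θ], [η=ι]}, {[κ]}, {[ζ=θ], [η=ι], [κ]}} (4 elements).


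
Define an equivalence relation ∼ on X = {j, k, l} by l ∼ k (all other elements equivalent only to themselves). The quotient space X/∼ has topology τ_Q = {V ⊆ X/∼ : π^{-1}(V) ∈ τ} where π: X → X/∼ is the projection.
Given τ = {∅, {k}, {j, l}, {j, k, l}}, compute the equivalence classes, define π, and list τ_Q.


X/∼ = {[j], [k=l]}; |τ_Q| = 2.

Equivalence classes: [j], [k=l].
Quotient map π: X → X/∼ sends j ↦ [j], k ↦ [k=l], l ↦ [k=l].
For each subset V ⊆ X/∼, compute π^{-1}(V) ⊆ X and check whether π^{-1}(V) ∈ τ. V is open in τ_Q iff π^{-1}(V) ∈ τ.
  V = {}: π^{-1}(V) = ∅ ∈ τ ✓.
  V = {[j]}: π^{-1}(V) = {j} ∉ τ ✗.
  V = {[k=l]}: π^{-1}(V) = {k, l} ∉ τ ✗.
  V = {[j], [k=l]}: π^{-1}(V) = {j, k, l} ∈ τ ✓.
Open sets in the quotient: τ_Q = {{}, {[j], [k=l]}} (2 elements).


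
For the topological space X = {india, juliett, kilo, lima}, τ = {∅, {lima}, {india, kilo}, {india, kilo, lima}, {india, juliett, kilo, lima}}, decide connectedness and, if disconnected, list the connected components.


(X, τ) is connected.

Find clopen sets (U ∈ τ with X ∖ U ∈ τ):
  U = ∅, X ∖ U = {india, juliett, kilo, lima} — both open, so U is clopen.
  U = {india, juliett, kilo, lima}, X ∖ U = ∅ — both open, so U is clopen.
Only trivial clopens (∅ and X) exist, so (X, τ) is connected.
Compute connected components by grouping points that agree on all clopens:
  component: {india, juliett, kilo, lima}


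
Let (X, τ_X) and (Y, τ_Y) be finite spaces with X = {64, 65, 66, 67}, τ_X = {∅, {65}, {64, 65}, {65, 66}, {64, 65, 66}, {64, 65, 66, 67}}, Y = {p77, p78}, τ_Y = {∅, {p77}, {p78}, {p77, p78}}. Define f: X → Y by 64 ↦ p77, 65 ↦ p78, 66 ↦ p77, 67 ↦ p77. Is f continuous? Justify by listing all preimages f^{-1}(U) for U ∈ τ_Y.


f is NOT continuous.

Compute f^{-1}(U) for each U ∈ τ_Y:
  U = ∅: f^{-1}(U) = ∅ ∈ τ_X ✓.
  U = {p77}: f^{-1}(U) = {64, 66, 67} ∉ τ_X ✗.
  U = {p78}: f^{-1}(U) = {65} ∈ τ_X ✓.
  U = {p77, p78}: f^{-1}(U) = {64, 65, 66, 67} ∈ τ_X ✓.
Found U = {p77} with f^{-1}(U) = {64, 66, 67} not in τ_X. Therefore f is NOT continuous.


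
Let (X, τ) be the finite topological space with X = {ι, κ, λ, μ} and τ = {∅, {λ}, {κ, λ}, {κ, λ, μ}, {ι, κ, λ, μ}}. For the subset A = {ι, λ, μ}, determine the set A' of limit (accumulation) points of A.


A' = {ι, κ, μ}

For each x ∈ X, list the open sets U ∈ τ with x ∈ U, then check whether U ∩ (A ∖ {x}) ≠ ∅ for every such U.
  x = ι: opens ∋ x are {ι, κ, λ, μ}; each meets A ∖ {ι}, so x IS a limit point.
  x = κ: opens ∋ x are {κ, λ}, {κ, λ, μ}, {ι, κ, λ, μ}; each meets A ∖ {κ}, so x IS a limit point.
  x = λ: open {λ} ∋ x has {λ} ∩ (A ∖ {λ}) = ∅, so x is NOT a limit point.
  x = μ: opens ∋ x are {κ, λ, μ}, {ι, κ, λ, μ}; each meets A ∖ {μ}, so x IS a limit point.
Collecting: A' = {ι, κ, μ}.


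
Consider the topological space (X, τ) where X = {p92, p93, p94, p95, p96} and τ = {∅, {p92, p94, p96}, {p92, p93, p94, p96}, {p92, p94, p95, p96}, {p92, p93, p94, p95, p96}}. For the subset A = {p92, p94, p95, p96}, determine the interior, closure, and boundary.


int(A) = {p92, p94, p95, p96}, cl(A) = {p92, p93, p94, p95, p96}, ∂A = {p93}.

Closed sets in (X, τ) are complements of opens:
  closed(X, τ) = {∅, {p93}, {p95}, {p93, p95}, {p92, p93, p94, p95, p96}}.
int(A) = ⋃ {U ∈ τ : U ⊆ A}. Opens contained in A: ∅, {p92, p94, p96}, {p92, p94, p95, p96}.
Taking the union of these: int(A) = {p92, p94, p95, p96}.
cl(A) = ⋂ {C closed : A ⊆ C}. Closed sets containing A: {p92, p93, p94, p95, p96}.
Intersecting these: cl(A) = {p92, p93, p94, p95, p96}.
∂A = cl(A) ∖ int(A) = {p92, p93, p94, p95, p96} ∖ {p92, p94, p95, p96} = {p93}.


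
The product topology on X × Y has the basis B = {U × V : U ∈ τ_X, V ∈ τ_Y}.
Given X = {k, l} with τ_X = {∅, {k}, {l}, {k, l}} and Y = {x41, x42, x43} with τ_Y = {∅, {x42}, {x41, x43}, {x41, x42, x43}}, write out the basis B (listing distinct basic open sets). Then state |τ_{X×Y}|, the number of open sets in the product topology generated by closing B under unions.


Basis B = {∅ × ∅, {k} × {x42}, {l} × {x42}, {k} × {x41, x43}, {k, l} × {x42}, {l} × {x41, x43}, {k} × {x41, x42, x43}, {l} × {x41, x42, x43}, {k, l} × {x41, x43}, {k, l} × {x41, x42, x43}}; |τ_{X×Y}| = 16.

Enumerate products U × V with U ∈ τ_X, V ∈ τ_Y (deduplicated):
  ∅ × ∅ = {} (∅)
  {k} × {x42} = {(k,x42)}
  {l} × {x42} = {(l,x42)}
  {k} × {x41, x43} = {(k,x41), (k,x43)}
  {k, l} × {x42} = {(k,x42), (l,x42)}
  {l} × {x41, x43} = {(l,x41), (l,x43)}
  {k} × {x41, x42, x43} = {(k,x41), (k,x42), (k,x43)}
  {l} × {x41, x42, x43} = {(l,x41), (l,x42), (l,x43)}
  {k, l} × {x41, x43} = {(k,x41), (k,x43), (l,x41), (l,x43)}
  {k, l} × {x41, x42, x43} = {(k,x41), (k,x42), (k,x43), (l,x41), (l,x42), (l,x43)}
These 10 distinct sets form the basis B.
Close under arbitrary unions to get τ_{X×Y}; counting gives |τ_{X×Y}| = 16.


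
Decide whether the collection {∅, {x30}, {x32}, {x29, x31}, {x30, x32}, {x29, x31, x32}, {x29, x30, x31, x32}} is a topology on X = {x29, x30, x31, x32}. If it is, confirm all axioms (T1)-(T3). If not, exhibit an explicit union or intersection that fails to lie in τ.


τ is NOT a topology on X.

Axiom (T1): ∅ ∈ τ? Yes; X ∈ τ? Yes.
Axiom (T2/T3): check pairwise unions and intersections of members of τ.
Counterexample for (T2): {x30} ∪ {x29, x31} = {x29, x30, x31} ∉ τ. Therefore τ is NOT a topology.


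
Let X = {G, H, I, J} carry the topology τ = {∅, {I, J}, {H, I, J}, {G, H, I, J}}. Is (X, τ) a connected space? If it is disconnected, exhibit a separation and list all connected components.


(X, τ) is connected.

Find clopen sets (U ∈ τ with X ∖ U ∈ τ):
  U = ∅, X ∖ U = {G, H, I, J} — both open, so U is clopen.
  U = {G, H, I, J}, X ∖ U = ∅ — both open, so U is clopen.
Only trivial clopens (∅ and X) exist, so (X, τ) is connected.
Compute connected components by grouping points that agree on all clopens:
  component: {G, H, I, J}


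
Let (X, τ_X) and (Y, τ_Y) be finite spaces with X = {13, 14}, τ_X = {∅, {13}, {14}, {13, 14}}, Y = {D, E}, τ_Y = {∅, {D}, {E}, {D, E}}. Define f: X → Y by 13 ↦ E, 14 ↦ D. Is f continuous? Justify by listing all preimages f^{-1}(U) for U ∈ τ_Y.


f IS continuous.

Compute f^{-1}(U) for each U ∈ τ_Y:
  U = ∅: f^{-1}(U) = ∅ ∈ τ_X ✓.
  U = {D}: f^{-1}(U) = {14} ∈ τ_X ✓.
  U = {E}: f^{-1}(U) = {13} ∈ τ_X ✓.
  U = {D, E}: f^{-1}(U) = {13, 14} ∈ τ_X ✓.
Every preimage lies in τ_X, so f IS continuous.


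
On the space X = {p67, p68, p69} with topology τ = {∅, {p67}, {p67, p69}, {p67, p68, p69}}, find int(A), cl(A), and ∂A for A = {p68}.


int(A) = ∅, cl(A) = {p68}, ∂A = {p68}.

Closed sets in (X, τ) are complements of opens:
  closed(X, τ) = {∅, {p68}, {p68, p69}, {p67, p68, p69}}.
int(A) = ⋃ {U ∈ τ : U ⊆ A}. Opens contained in A: ∅.
Taking the union of these: int(A) = ∅.
cl(A) = ⋂ {C closed : A ⊆ C}. Closed sets containing A: {p68}, {p68, p69}, {p67, p68, p69}.
Intersecting these: cl(A) = {p68}.
∂A = cl(A) ∖ int(A) = {p68} ∖ ∅ = {p68}.


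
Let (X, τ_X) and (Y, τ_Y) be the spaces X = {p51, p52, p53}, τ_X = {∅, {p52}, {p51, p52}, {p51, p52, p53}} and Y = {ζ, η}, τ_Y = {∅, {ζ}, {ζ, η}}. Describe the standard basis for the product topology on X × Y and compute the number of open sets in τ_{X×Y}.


Basis B = {∅ × ∅, {p52} × {ζ}, {p51, p52} × {ζ}, {p52} × {ζ, η}, {p51, p52, p53} × {ζ}, {p51, p52} × {ζ, η}, {p51, p52, p53} × {ζ, η}}; |τ_{X×Y}| = 10.

Enumerate products U × V with U ∈ τ_X, V ∈ τ_Y (deduplicated):
  ∅ × ∅ = {} (∅)
  {p52} × {ζ} = {(p52,ζ)}
  {p51, p52} × {ζ} = {(p51,ζ), (p52,ζ)}
  {p52} × {ζ, η} = {(p52,ζ), (p52,η)}
  {p51, p52, p53} × {ζ} = {(p51,ζ), (p52,ζ), (p53,ζ)}
  {p51, p52} × {ζ, η} = {(p51,ζ), (p51,η), (p52,ζ), (p52,η)}
  {p51, p52, p53} × {ζ, η} = {(p51,ζ), (p51,η), (p52,ζ), (p52,η), (p53,ζ), (p53,η)}
These 7 distinct sets form the basis B.
Close under arbitrary unions to get τ_{X×Y}; counting gives |τ_{X×Y}| = 10.


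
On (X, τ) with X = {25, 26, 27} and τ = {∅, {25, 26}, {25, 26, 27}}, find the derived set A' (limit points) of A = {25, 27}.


A' = {26, 27}

For each x ∈ X, list the open sets U ∈ τ with x ∈ U, then check whether U ∩ (A ∖ {x}) ≠ ∅ for every such U.
  x = 25: open {25, 26} ∋ x has {25, 26} ∩ (A ∖ {25}) = ∅, so x is NOT a limit point.
  x = 26: opens ∋ x are {25, 26}, {25, 26, 27}; each meets A ∖ {26}, so x IS a limit point.
  x = 27: opens ∋ x are {25, 26, 27}; each meets A ∖ {27}, so x IS a limit point.
Collecting: A' = {26, 27}.


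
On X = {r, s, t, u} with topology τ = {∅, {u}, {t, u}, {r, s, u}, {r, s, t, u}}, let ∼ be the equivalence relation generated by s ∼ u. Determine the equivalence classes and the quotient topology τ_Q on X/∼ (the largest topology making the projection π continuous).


X/∼ = {[r], [s=u], [t]}; |τ_Q| = 3.

Equivalence classes: [r], [s=u], [t].
Quotient map π: X → X/∼ sends r ↦ [r], s ↦ [s=u], t ↦ [t], u ↦ [s=u].
For each subset V ⊆ X/∼, compute π^{-1}(V) ⊆ X and check whether π^{-1}(V) ∈ τ. V is open in τ_Q iff π^{-1}(V) ∈ τ.
  V = {}: π^{-1}(V) = ∅ ∈ τ ✓.
  V = {[r]}: π^{-1}(V) = {r} ∉ τ ✗.
  V = {[s=u]}: π^{-1}(V) = {s, u} ∉ τ ✗.
  V = {[r], [s=u]}: π^{-1}(V) = {r, s, u} ∈ τ ✓.
  V = {[t]}: π^{-1}(V) = {t} ∉ τ ✗.
  V = {[r], [t]}: π^{-1}(V) = {r, t} ∉ τ ✗.
  V = {[s=u], [t]}: π^{-1}(V) = {s, t, u} ∉ τ ✗.
  V = {[r], [s=u], [t]}: π^{-1}(V) = {r, s, t, u} ∈ τ ✓.
Open sets in the quotient: τ_Q = {{}, {[r], [s=u]}, {[r], [s=u], [t]}} (3 elements).


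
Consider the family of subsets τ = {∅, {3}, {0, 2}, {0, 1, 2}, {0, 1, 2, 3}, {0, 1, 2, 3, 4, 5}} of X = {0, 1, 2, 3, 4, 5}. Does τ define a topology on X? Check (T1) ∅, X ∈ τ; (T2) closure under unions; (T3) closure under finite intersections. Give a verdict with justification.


τ is NOT a topology on X.

Axiom (T1): ∅ ∈ τ? Yes; X ∈ τ? Yes.
Axiom (T2/T3): check pairwise unions and intersections of members of τ.
Counterexample for (T2): {3} ∪ {0, 2} = {0, 2, 3} ∉ τ. Therefore τ is NOT a topology.


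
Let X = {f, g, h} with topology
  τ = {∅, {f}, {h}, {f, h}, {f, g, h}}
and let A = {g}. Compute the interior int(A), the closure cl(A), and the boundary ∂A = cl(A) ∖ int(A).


int(A) = ∅, cl(A) = {g}, ∂A = {g}.

Closed sets in (X, τ) are complements of opens:
  closed(X, τ) = {∅, {g}, {f, g}, {g, h}, {f, g, h}}.
int(A) = ⋃ {U ∈ τ : U ⊆ A}. Opens contained in A: ∅.
Taking the union of these: int(A) = ∅.
cl(A) = ⋂ {C closed : A ⊆ C}. Closed sets containing A: {g}, {f, g}, {g, h}, {f, g, h}.
Intersecting these: cl(A) = {g}.
∂A = cl(A) ∖ int(A) = {g} ∖ ∅ = {g}.


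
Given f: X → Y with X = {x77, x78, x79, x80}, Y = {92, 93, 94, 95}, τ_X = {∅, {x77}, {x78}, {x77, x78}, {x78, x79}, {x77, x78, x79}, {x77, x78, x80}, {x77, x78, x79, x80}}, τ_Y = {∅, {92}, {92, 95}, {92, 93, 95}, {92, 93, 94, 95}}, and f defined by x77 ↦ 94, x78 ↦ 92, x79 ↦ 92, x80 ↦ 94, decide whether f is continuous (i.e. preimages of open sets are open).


f IS continuous.

Compute f^{-1}(U) for each U ∈ τ_Y:
  U = ∅: f^{-1}(U) = ∅ ∈ τ_X ✓.
  U = {92}: f^{-1}(U) = {x78, x79} ∈ τ_X ✓.
  U = {92, 95}: f^{-1}(U) = {x78, x79} ∈ τ_X ✓.
  U = {92, 93, 95}: f^{-1}(U) = {x78, x79} ∈ τ_X ✓.
  U = {92, 93, 94, 95}: f^{-1}(U) = {x77, x78, x79, x80} ∈ τ_X ✓.
Every preimage lies in τ_X, so f IS continuous.


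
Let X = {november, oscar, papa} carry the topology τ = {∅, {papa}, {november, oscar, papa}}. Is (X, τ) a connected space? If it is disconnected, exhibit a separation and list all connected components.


(X, τ) is connected.

Find clopen sets (U ∈ τ with X ∖ U ∈ τ):
  U = ∅, X ∖ U = {november, oscar, papa} — both open, so U is clopen.
  U = {november, oscar, papa}, X ∖ U = ∅ — both open, so U is clopen.
Only trivial clopens (∅ and X) exist, so (X, τ) is connected.
Compute connected components by grouping points that agree on all clopens:
  component: {november, oscar, papa}
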